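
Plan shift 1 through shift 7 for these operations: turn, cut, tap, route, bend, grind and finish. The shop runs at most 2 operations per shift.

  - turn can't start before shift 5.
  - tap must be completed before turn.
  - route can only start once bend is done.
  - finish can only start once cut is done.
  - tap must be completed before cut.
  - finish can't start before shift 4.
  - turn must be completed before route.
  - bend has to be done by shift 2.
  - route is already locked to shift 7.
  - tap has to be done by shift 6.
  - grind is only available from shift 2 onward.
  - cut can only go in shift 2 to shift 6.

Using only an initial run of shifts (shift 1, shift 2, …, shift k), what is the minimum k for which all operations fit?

The precedence chain requires at least 3 distinct shifts.
With at most 2 per shift and 7 operations, at least 4 shifts are needed.
route can't be placed before shift 7, so the schedule must run through at least shift 7.
7 works (last occupied shift: shift 7): for example bend in shift 1; grind in shift 2; route in shift 7; turn in shift 5; finish in shift 4; tap in shift 1; cut in shift 2.

7 shifts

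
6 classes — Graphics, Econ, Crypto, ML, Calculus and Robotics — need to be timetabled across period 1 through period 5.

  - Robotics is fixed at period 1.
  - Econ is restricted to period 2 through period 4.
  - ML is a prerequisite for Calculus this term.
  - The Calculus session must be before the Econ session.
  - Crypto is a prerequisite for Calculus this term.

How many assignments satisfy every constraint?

30

Splitting on Graphics: it can be period 1 (6), period 2 (6), period 3 (6), period 4 (6), period 5 (6). Listing each branch's schedules as (Econ, Crypto, ML, Calculus, Robotics) by period number:
Graphics=period 1: (3,1,1,2,1) (4,1,1,2,1) (4,1,1,3,1) (4,1,2,3,1) (4,2,1,3,1) (4,2,2,3,1) — 6.
Graphics=period 2: (3,1,1,2,1) (4,1,1,2,1) (4,1,1,3,1) (4,1,2,3,1) (4,2,1,3,1) (4,2,2,3,1) — 6.
Graphics=period 3: (3,1,1,2,1) (4,1,1,2,1) (4,1,1,3,1) (4,1,2,3,1) (4,2,1,3,1) (4,2,2,3,1) — 6.
Graphics=period 4: (3,1,1,2,1) (4,1,1,2,1) (4,1,1,3,1) (4,1,2,3,1) (4,2,1,3,1) (4,2,2,3,1) — 6.
Graphics=period 5: (3,1,1,2,1) (4,1,1,2,1) (4,1,1,3,1) (4,1,2,3,1) (4,2,1,3,1) (4,2,2,3,1) — 6.
Summing: 6 + 6 + 6 + 6 + 6 = 30.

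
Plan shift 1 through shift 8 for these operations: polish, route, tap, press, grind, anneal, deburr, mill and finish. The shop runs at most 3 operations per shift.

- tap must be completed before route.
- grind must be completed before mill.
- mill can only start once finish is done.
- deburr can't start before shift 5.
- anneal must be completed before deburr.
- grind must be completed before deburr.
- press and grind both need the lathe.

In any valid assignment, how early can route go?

Precedence pushes route to at least shift 2.
route at shift 2 is achievable: tap -> shift 1; finish -> shift 1; anneal -> shift 2; route -> shift 2; polish -> shift 3; mill -> shift 2; grind -> shift 1; deburr -> shift 5; press -> shift 3.

shift 2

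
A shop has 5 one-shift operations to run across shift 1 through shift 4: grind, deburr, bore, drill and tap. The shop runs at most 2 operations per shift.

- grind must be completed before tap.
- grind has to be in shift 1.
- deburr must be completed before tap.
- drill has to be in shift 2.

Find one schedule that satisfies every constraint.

tap in shift 2, bore in shift 3, grind in shift 1, drill in shift 2, deburr in shift 1

Checking: grind(shift 1) before tap(shift 2); deburr(shift 1) before tap(shift 2); grind=shift 1 in [shift 1,shift 1]; drill=shift 2 in [shift 2,shift 2]; max 2 per shift (cap 2).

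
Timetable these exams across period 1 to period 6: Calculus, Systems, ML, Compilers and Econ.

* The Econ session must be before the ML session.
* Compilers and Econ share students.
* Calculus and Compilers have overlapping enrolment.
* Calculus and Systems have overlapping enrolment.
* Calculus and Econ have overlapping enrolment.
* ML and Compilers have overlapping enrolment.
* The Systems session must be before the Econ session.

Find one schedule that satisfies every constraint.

Econ in period 2; Compilers in period 1; Systems in period 1; Calculus in period 3; ML in period 3

Checking: Econ(period 2) before ML(period 3); Systems(period 1) before Econ(period 2); Compilers(period 1) != Econ(period 2); ML(period 3) != Compilers(period 1); Calculus(period 3) != Compilers(period 1); Calculus(period 3) != Systems(period 1); Calculus(period 3) != Econ(period 2).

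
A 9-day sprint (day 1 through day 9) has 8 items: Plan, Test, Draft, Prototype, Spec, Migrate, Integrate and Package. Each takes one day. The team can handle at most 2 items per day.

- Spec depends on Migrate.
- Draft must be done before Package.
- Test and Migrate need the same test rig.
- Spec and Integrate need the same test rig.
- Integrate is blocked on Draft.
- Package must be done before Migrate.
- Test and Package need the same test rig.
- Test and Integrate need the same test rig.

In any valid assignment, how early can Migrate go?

day 3

Precedence pushes Migrate to at least day 3; downstream work caps Migrate at day 8.
Migrate at day 3 is achievable: Draft in day 1, Spec in day 4, Prototype in day 3, Integrate in day 2, Package in day 2, Plan in day 1, Test in day 4, Migrate in day 3.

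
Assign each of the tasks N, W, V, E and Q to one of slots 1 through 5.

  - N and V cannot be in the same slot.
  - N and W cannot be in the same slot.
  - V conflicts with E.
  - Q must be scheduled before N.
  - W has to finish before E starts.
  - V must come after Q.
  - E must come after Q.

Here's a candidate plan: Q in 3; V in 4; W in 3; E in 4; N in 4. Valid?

No — it violates: N and V cannot be in the same slot

N and V cannot be in the same slot — violated.
N and W cannot be in the same slot — holds.
V must come after Q — holds.
W has to finish before E starts — holds.
V conflicts with E — violated.
E must come after Q — holds.
Q must be scheduled before N — holds.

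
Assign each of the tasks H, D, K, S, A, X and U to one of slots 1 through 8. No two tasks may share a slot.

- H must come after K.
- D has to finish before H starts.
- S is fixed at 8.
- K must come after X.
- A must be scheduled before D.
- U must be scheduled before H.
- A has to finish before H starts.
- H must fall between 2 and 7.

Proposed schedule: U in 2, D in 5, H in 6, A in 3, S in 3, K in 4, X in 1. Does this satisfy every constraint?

Invalid. S is fixed at 8.

H must come after K — holds.
A has to finish before H starts — holds.
K must come after X — holds.
No two tasks may share a slot — violated.
D has to finish before H starts — holds.
H must fall between 2 and 7 — holds.
S is fixed at 8 — violated.
A must be scheduled before D — holds.
U must be scheduled before H — holds.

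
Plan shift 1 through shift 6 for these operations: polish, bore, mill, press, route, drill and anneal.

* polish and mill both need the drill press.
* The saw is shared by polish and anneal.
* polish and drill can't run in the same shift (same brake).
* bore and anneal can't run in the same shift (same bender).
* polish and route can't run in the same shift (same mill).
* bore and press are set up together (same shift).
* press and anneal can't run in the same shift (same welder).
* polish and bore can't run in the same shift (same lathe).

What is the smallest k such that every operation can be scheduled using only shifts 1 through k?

3 shifts

Check 2 shifts directly (anything shorter is at least as hard).
Could 2 shifts be enough, i.e. nothing placed later than shift 2? No: polish, bore and anneal must all be in different shifts (polish/bore can't share; polish/anneal can't share; bore/anneal can't share), but only 2 shifts are available: 3 operations can't fit in 2 distinct shifts.
So 2 shifts is not enough.
3 works (last occupied shift: shift 3): for example polish -> shift 1, route -> shift 2, press -> shift 2, bore -> shift 2, drill -> shift 2, anneal -> shift 3, mill -> shift 2.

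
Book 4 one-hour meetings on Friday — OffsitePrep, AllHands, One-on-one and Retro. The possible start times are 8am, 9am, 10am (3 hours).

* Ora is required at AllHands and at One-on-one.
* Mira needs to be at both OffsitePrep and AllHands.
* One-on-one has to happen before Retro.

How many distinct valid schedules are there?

Splitting on OffsitePrep: it can be 8am (5), 9am (4), 10am (3). Listing each branch's schedules as (AllHands, One-on-one, Retro):
OffsitePrep=8am: (9am,8am,9am) (9am,8am,10am) (10am,8am,9am) (10am,8am,10am) (10am,9am,10am) — 5.
OffsitePrep=9am: (8am,9am,10am) (10am,8am,9am) (10am,8am,10am) (10am,9am,10am) — 4.
OffsitePrep=10am: (8am,9am,10am) (9am,8am,9am) (9am,8am,10am) — 3.
Summing: 5 + 4 + 3 = 12.

12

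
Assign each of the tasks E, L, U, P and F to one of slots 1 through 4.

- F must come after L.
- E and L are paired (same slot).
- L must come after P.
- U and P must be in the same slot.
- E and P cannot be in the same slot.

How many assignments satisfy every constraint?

4

Enumerating: E in 2, L in 2, F in 3, U in 1, P in 1 | L -> 2, E -> 2, F -> 4, P -> 1, U -> 1 | L -> 3, E -> 3, P -> 1, F -> 4, U -> 1 | U in 2, P in 2, F in 4, L in 3, E in 3.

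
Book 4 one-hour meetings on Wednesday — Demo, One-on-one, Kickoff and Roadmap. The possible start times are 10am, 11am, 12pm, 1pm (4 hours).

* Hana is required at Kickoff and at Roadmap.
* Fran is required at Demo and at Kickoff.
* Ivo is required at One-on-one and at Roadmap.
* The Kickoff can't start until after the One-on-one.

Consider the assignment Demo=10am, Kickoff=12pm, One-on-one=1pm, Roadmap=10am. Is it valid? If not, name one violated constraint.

Fran is required at Demo and at Kickoff — holds.
The Kickoff can't start until after the One-on-one — violated.
Ivo is required at One-on-one and at Roadmap — holds.
Hana is required at Kickoff and at Roadmap — holds.

No. The Kickoff can't start until after the One-on-one is not satisfied.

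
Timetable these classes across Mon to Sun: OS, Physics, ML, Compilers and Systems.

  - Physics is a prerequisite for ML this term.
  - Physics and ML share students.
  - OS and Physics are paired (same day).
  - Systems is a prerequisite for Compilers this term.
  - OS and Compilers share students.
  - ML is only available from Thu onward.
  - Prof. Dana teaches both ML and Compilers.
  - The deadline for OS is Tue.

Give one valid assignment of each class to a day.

Compilers in Tue; Physics in Mon; ML in Thu; Systems in Mon; OS in Mon

Checking: Systems(Mon) before Compilers(Tue); Physics(Mon) before ML(Thu); OS(Mon) != Compilers(Tue); Physics(Mon) != ML(Thu); ML(Thu) != Compilers(Tue); OS = Physics = Mon; OS=Mon in [Mon,Tue]; ML=Thu in [Thu,Sun].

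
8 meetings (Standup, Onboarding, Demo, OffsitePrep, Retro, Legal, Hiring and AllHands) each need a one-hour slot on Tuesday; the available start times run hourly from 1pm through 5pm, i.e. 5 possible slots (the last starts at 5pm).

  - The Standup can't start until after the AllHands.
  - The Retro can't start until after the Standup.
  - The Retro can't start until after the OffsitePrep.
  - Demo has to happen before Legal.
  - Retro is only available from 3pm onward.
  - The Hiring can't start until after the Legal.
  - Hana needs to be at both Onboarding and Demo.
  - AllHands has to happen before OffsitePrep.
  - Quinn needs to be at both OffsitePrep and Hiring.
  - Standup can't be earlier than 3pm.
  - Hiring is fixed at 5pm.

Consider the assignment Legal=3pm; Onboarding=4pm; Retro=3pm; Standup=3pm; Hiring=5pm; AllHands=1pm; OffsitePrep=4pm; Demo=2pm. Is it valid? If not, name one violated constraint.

Invalid. The Retro can't start until after the OffsitePrep.

Hana needs to be at both Onboarding and Demo — holds.
The Hiring can't start until after the Legal — holds.
Hiring is fixed at 5pm — holds.
The Standup can't start until after the AllHands — holds.
Standup can't be earlier than 3pm — holds.
The Retro can't start until after the Standup — violated.
The Retro can't start until after the OffsitePrep — violated.
Retro is only available from 3pm onward — holds.
Demo has to happen before Legal — holds.
AllHands has to happen before OffsitePrep — holds.
Quinn needs to be at both OffsitePrep and Hiring — holds.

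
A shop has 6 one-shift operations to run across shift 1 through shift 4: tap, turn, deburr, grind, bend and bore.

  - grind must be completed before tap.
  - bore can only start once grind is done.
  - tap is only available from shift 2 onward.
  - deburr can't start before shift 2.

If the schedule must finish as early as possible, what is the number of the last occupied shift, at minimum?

2

The precedence chain requires at least 2 distinct shifts.
2 works (last occupied shift: shift 2): for example grind -> shift 1; bend -> shift 1; deburr -> shift 2; turn -> shift 1; tap -> shift 2; bore -> shift 2.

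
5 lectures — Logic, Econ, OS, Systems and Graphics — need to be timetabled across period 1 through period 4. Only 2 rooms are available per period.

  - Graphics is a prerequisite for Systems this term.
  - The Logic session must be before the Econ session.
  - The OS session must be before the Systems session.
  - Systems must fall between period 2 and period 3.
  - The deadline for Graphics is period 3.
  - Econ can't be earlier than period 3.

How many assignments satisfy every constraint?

Splitting on Logic: it can be period 1 (6), period 2 (8), period 3 (5). Listing each branch's schedules as (Econ, OS, Systems, Graphics) by period number:
Logic=period 1: (3,1,3,2) (3,2,3,1) (3,2,3,2) (4,1,3,2) (4,2,3,1) (4,2,3,2) — 6.
Logic=period 2: (3,1,2,1) (3,1,3,1) (3,1,3,2) (3,2,3,1) (4,1,2,1) (4,1,3,1) (4,1,3,2) (4,2,3,1) — 8.
Logic=period 3: (4,1,2,1) (4,1,3,1) (4,1,3,2) (4,2,3,1) (4,2,3,2) — 5.
Summing: 6 + 8 + 5 = 19.

19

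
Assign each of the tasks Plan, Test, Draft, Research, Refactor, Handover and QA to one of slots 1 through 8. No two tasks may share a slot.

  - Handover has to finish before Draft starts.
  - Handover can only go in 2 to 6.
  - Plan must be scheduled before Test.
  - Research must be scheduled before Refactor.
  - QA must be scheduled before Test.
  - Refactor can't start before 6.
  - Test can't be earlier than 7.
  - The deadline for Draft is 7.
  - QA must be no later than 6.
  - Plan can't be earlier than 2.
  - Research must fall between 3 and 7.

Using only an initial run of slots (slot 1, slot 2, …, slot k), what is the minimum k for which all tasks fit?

The precedence chain requires at least 2 distinct slots.
With at most 1 per slot and 7 tasks, at least 7 slots are needed.
Test can't be placed before 7, so the schedule must run through at least slot 7.
7 works (last occupied slot: 7): for example Plan in 4; Refactor in 6; Research in 3; Handover in 2; QA in 1; Test in 7; Draft in 5.

7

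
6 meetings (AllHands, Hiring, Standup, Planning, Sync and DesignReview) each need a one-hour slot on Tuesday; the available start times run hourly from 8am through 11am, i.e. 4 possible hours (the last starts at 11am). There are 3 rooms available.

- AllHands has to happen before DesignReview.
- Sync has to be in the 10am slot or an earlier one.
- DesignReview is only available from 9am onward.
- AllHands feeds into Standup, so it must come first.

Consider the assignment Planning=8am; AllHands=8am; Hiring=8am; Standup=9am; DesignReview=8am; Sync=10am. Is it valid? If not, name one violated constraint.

No — it violates: DesignReview is only available from 9am onward

There are 3 rooms available — violated.
Sync has to be in the 10am slot or an earlier one — holds.
DesignReview is only available from 9am onward — violated.
AllHands feeds into Standup, so it must come first — holds.
AllHands has to happen before DesignReview — violated.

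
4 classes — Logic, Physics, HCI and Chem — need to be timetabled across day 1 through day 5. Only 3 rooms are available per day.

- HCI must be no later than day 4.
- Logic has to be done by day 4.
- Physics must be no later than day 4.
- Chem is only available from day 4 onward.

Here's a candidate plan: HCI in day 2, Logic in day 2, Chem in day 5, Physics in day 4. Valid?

Logic has to be done by day 4 — holds.
Physics must be no later than day 4 — holds.
HCI must be no later than day 4 — holds.
Only 3 rooms are available per day — holds.
Chem is only available from day 4 onward — holds.

Valid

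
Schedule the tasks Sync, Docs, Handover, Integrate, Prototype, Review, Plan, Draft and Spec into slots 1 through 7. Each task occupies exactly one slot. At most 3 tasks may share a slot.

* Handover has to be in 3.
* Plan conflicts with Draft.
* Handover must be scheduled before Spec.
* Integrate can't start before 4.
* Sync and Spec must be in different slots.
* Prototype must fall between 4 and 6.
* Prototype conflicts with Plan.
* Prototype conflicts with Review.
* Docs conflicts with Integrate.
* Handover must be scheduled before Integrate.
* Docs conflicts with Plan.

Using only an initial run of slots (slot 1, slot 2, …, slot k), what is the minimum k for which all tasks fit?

The precedence chain requires at least 2 distinct slots.
With at most 3 per slot and 9 tasks, at least 3 slots are needed.
Integrate can't be placed before 4, so the schedule must run through at least slot 4.
4 works (last occupied slot: 4): for example Plan in 2; Sync in 1; Handover in 3; Integrate in 4; Spec in 4; Prototype in 4; Review in 1; Docs in 1; Draft in 3.

4 slots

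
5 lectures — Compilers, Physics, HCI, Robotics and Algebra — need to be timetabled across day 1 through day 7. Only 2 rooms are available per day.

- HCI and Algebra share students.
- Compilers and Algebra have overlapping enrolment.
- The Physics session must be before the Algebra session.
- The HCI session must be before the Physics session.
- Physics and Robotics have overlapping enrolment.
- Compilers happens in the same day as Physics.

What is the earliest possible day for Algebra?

day 3

Precedence pushes Algebra to at least day 3.
Algebra at day 3 is achievable: Physics=day 2, Algebra=day 3, Robotics=day 1, Compilers=day 2, HCI=day 1.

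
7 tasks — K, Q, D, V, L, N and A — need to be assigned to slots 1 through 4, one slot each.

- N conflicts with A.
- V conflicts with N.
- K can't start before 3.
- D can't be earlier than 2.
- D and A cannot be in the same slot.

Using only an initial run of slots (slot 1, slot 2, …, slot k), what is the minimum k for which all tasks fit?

3 slots

K can't be placed before 3, so the schedule must run through at least slot 3.
3 works (last occupied slot: 3): for example K=3; L=1; N=2; A=1; V=1; Q=1; D=2.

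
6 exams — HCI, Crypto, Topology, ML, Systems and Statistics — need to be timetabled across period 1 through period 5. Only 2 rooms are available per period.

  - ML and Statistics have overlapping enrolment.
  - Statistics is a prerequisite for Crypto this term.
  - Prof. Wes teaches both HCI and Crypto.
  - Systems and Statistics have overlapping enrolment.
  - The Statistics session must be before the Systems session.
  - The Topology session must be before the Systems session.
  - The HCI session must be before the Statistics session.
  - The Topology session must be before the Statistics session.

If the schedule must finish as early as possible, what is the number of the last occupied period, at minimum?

period 4

The precedence chain requires at least 3 distinct periods.
With at most 2 per period and 6 exams, at least 3 periods are needed.
Could 3 periods be enough, i.e. nothing placed later than period 3? No: Statistics must come after HCI (at period 1 or later) → {period 2, period 3}; HCI must come before Statistics (at period 3 or earlier) → {period 1, period 2}; Crypto must come after Statistics (at period 2 or later) → {period 3}; Statistics must come before Crypto (at period 3 or earlier) → {period 2}; Topology must come before Statistics (at period 2 or earlier) → {period 1}; Systems must come after Topology (at period 1 or later) → {period 2, period 3}; Systems must come after Statistics (at period 2 or later) → {period 3}; ML can't share with Statistics (period 2) → {period 1, period 3}; ML can't use period 3, already full with Crypto and Systems (limit 2) → {period 1}; HCI must come before Statistics (at period 2 or earlier) → {period 1}; that puts HCI, Topology and ML all in period 1 — more than 2 per period.
So 3 periods is not enough.
4 works (last occupied period: period 4): for example Crypto=period 3, Systems=period 3, Statistics=period 2, ML=period 4, Topology=period 1, HCI=period 1.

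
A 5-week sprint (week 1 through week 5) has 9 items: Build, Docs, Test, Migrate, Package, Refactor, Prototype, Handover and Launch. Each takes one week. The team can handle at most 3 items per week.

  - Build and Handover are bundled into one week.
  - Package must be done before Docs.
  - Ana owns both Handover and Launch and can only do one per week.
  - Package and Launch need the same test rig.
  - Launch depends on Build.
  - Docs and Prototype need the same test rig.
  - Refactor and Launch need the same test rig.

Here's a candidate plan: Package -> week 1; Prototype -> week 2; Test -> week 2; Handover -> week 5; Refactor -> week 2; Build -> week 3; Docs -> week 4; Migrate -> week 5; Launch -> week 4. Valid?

Build and Handover are bundled into one week — violated.
Launch depends on Build — holds.
The team can handle at most 3 items per week — holds.
Package must be done before Docs — holds.
Docs and Prototype need the same test rig — holds.
Refactor and Launch need the same test rig — holds.
Package and Launch need the same test rig — holds.
Ana owns both Handover and Launch and can only do one per week — holds.

Invalid. Build and Handover are bundled into one week.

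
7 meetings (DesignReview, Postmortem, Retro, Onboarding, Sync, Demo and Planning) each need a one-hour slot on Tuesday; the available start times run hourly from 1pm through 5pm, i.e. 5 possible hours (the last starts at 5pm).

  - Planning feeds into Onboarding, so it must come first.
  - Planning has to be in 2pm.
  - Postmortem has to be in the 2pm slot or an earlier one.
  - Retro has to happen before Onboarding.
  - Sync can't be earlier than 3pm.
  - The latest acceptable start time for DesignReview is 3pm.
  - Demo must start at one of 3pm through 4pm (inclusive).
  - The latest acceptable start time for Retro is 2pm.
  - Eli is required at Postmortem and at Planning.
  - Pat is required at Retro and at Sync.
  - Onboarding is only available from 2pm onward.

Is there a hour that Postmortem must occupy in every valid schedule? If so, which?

Postmortem's window is 1pm–2pm.
Planning is fixed at 2pm, and Postmortem can't share a hour with Planning.
So Postmortem must be 1pm.

1pm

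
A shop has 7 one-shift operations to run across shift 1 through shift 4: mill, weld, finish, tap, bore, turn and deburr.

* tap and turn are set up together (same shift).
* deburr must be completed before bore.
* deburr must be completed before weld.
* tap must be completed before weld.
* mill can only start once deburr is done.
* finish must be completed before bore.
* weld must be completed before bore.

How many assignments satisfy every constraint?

Splitting on mill: it can be shift 2 (11), shift 3 (17), shift 4 (17). Listing each branch's schedules as (weld, finish, tap, bore, turn, deburr) by shift number:
mill=shift 2: (2,1,1,3,1,1) (2,1,1,4,1,1) (2,2,1,3,1,1) (2,2,1,4,1,1) (2,3,1,4,1,1) (3,1,1,4,1,1) (3,1,2,4,2,1) (3,2,1,4,1,1) (3,2,2,4,2,1) (3,3,1,4,1,1) (3,3,2,4,2,1) — 11.
mill=shift 3: (2,1,1,3,1,1) (2,1,1,4,1,1) (2,2,1,3,1,1) (2,2,1,4,1,1) (2,3,1,4,1,1) (3,1,1,4,1,1) (3,1,1,4,1,2) (3,1,2,4,2,1) (3,1,2,4,2,2) (3,2,1,4,1,1) (3,2,1,4,1,2) (3,2,2,4,2,1) (3,2,2,4,2,2) (3,3,1,4,1,1) (3,3,1,4,1,2) (3,3,2,4,2,1) (3,3,2,4,2,2) — 17.
mill=shift 4: (2,1,1,3,1,1) (2,1,1,4,1,1) (2,2,1,3,1,1) (2,2,1,4,1,1) (2,3,1,4,1,1) (3,1,1,4,1,1) (3,1,1,4,1,2) (3,1,2,4,2,1) (3,1,2,4,2,2) (3,2,1,4,1,1) (3,2,1,4,1,2) (3,2,2,4,2,1) (3,2,2,4,2,2) (3,3,1,4,1,1) (3,3,1,4,1,2) (3,3,2,4,2,1) (3,3,2,4,2,2) — 17.
Summing: 11 + 17 + 17 = 45.

45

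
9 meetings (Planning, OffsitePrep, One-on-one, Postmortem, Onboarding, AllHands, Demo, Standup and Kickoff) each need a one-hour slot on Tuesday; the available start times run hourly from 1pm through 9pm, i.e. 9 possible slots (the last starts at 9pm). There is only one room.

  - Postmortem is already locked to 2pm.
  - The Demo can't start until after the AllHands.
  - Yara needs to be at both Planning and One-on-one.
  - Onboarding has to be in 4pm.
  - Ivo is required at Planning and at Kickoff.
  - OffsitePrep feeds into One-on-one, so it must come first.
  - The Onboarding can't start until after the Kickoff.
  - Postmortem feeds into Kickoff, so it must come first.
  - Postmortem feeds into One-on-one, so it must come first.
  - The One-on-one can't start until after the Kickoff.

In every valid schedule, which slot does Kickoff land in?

3pm

Postmortem is fixed at 2pm and must come before Kickoff, so Kickoff is at least 3pm.
Onboarding is fixed at 4pm and must come after Kickoff, so Kickoff is at most 3pm.
So Kickoff must be 3pm.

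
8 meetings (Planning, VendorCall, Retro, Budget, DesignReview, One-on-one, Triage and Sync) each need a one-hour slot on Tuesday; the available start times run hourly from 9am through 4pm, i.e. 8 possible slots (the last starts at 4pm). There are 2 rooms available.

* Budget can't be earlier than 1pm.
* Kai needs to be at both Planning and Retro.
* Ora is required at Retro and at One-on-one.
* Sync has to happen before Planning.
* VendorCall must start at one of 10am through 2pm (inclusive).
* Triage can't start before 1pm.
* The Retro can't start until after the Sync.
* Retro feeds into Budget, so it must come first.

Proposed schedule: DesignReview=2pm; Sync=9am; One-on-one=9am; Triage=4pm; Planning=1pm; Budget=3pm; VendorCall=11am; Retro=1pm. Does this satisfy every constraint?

VendorCall must start at one of 10am through 2pm (inclusive) — holds.
Sync has to happen before Planning — holds.
Ora is required at Retro and at One-on-one — holds.
The Retro can't start until after the Sync — holds.
Kai needs to be at both Planning and Retro — violated.
Retro feeds into Budget, so it must come first — holds.
There are 2 rooms available — holds.
Triage can't start before 1pm — holds.
Budget can't be earlier than 1pm — holds.

Invalid. Kai needs to be at both Planning and Retro.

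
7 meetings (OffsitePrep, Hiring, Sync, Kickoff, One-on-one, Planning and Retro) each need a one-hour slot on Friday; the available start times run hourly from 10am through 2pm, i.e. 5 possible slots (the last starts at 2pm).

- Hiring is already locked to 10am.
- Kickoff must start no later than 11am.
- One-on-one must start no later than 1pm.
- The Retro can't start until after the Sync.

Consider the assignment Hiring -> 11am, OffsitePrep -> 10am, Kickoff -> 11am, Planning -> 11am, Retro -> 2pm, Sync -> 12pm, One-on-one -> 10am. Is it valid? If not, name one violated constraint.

One-on-one must start no later than 1pm — holds.
Kickoff must start no later than 11am — holds.
The Retro can't start until after the Sync — holds.
Hiring is already locked to 10am — violated.

No. Hiring is already locked to 10am is not satisfied.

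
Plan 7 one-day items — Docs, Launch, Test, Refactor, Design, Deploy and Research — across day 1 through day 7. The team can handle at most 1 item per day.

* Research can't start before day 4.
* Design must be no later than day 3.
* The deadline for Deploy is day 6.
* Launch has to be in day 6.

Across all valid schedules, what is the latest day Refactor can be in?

day 7

Refactor at day 7 is achievable: Test -> day 5, Research -> day 4, Refactor -> day 7, Design -> day 1, Docs -> day 3, Launch -> day 6, Deploy -> day 2.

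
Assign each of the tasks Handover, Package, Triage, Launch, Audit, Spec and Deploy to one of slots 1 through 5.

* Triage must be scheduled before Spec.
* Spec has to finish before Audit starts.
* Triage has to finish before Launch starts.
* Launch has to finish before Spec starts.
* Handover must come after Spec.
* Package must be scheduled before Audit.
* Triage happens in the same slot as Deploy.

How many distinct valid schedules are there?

26

Splitting on Handover: it can be 4 (7), 5 (19). Listing each branch's schedules as (Package, Triage, Launch, Audit, Spec, Deploy):
Handover=4: (1,1,2,4,3,1) (1,1,2,5,3,1) (2,1,2,4,3,1) (2,1,2,5,3,1) (3,1,2,4,3,1) (3,1,2,5,3,1) (4,1,2,5,3,1) — 7.
Handover=5: (1,1,2,4,3,1) (1,1,2,5,3,1) (1,1,2,5,4,1) (1,1,3,5,4,1) (1,2,3,5,4,2) (2,1,2,4,3,1) (2,1,2,5,3,1) (2,1,2,5,4,1) (2,1,3,5,4,1) (2,2,3,5,4,2) (3,1,2,4,3,1) (3,1,2,5,3,1) (3,1,2,5,4,1) (3,1,3,5,4,1) (3,2,3,5,4,2) (4,1,2,5,3,1) (4,1,2,5,4,1) (4,1,3,5,4,1) (4,2,3,5,4,2) — 19.
Summing: 7 + 19 = 26.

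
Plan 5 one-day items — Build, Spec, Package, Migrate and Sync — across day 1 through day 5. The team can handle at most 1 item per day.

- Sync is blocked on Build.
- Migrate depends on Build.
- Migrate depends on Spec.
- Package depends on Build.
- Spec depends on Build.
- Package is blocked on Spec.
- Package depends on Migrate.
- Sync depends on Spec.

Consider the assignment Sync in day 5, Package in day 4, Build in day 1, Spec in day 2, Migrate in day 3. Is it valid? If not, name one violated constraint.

Yes

Migrate depends on Build — holds.
Spec depends on Build — holds.
Package depends on Build — holds.
Package depends on Migrate — holds.
Migrate depends on Spec — holds.
The team can handle at most 1 item per day — holds.
Sync is blocked on Build — holds.
Package is blocked on Spec — holds.
Sync depends on Spec — holds.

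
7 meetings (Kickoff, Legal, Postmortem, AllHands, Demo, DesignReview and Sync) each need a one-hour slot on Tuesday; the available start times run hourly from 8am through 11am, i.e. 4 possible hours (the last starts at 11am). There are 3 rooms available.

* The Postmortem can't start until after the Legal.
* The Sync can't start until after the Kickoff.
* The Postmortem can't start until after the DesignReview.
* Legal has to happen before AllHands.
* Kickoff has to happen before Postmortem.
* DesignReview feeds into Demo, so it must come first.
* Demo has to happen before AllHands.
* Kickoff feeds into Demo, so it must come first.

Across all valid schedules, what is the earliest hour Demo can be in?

9am

Precedence pushes Demo to at least 9am; downstream work caps Demo at 10am.
Demo at 9am is achievable: Postmortem in 9am, Legal in 8am, AllHands in 10am, Kickoff in 8am, Demo in 9am, DesignReview in 8am, Sync in 9am.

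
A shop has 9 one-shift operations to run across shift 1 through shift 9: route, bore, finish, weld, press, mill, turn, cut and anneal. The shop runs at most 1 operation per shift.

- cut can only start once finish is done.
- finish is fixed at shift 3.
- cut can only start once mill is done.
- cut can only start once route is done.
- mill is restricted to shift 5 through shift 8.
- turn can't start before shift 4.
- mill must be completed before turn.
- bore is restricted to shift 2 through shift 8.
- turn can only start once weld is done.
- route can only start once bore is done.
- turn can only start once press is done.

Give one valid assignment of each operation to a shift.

mill in shift 5, press in shift 4, anneal in shift 9, route in shift 7, turn in shift 6, finish in shift 3, weld in shift 1, cut in shift 8, bore in shift 2

Checking: bore(shift 2) before route(shift 7); weld(shift 1) before turn(shift 6); mill(shift 5) before cut(shift 8); mill(shift 5) before turn(shift 6); press(shift 4) before turn(shift 6); route(shift 7) before cut(shift 8); finish(shift 3) before cut(shift 8); bore=shift 2 in [shift 2,shift 8]; mill=shift 5 in [shift 5,shift 8]; finish=shift 3 in [shift 3,shift 3]; turn=shift 6 in [shift 4,shift 9]; max 1 per shift (cap 1).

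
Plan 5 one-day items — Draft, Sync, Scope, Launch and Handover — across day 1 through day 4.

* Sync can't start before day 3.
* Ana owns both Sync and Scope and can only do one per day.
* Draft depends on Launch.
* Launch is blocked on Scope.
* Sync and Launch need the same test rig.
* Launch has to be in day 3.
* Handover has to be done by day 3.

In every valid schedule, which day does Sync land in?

day 4

Sync's window is day 3–day 4.
Launch is fixed at day 3, and Sync can't share a day with Launch.
So Sync must be day 4.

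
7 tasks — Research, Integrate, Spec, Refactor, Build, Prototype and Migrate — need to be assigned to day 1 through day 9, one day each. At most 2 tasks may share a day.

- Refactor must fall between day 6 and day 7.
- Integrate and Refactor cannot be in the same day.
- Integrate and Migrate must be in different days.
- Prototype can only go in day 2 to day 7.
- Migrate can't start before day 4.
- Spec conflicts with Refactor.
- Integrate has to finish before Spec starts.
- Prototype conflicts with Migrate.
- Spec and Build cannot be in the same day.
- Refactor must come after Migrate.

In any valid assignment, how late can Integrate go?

day 8

Downstream work caps Integrate at day 8.
Integrate at day 8 is achievable: Build -> day 1; Prototype -> day 2; Migrate -> day 4; Research -> day 1; Integrate -> day 8; Spec -> day 9; Refactor -> day 6.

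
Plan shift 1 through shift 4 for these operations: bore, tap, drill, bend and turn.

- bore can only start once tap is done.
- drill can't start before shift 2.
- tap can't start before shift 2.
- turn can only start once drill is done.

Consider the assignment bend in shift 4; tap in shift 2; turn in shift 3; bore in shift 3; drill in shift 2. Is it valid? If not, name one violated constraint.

drill can't start before shift 2 — holds.
turn can only start once drill is done — holds.
bore can only start once tap is done — holds.
tap can't start before shift 2 — holds.

Yes, all constraints hold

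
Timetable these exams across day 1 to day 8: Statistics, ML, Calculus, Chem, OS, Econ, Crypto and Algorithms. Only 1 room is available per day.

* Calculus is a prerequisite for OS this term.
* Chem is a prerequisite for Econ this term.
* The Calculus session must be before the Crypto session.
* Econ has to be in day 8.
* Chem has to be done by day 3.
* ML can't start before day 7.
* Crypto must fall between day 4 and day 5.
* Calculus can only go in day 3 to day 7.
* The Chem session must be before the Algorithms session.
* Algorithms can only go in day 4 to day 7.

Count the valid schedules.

Splitting on Statistics: it can be day 1 (4), day 2 (4). Listing each branch's schedules as (ML, Calculus, Chem, OS, Econ, Crypto, Algorithms) by day number:
Statistics=day 1: (7,3,2,4,8,5,6) (7,3,2,5,8,4,6) (7,3,2,6,8,4,5) (7,3,2,6,8,5,4) — 4.
Statistics=day 2: (7,3,1,4,8,5,6) (7,3,1,5,8,4,6) (7,3,1,6,8,4,5) (7,3,1,6,8,5,4) — 4.
Summing: 4 + 4 = 8.

8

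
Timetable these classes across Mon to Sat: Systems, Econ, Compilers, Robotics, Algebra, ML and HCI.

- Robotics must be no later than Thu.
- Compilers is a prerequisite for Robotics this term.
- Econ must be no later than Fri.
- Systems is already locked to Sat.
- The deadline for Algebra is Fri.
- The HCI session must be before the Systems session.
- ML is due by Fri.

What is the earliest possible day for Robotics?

Precedence pushes Robotics to at least Tue; Robotics's own window allows nothing later than Thu.
Robotics at Tue is achievable: Algebra -> Mon; Econ -> Mon; Systems -> Sat; Robotics -> Tue; HCI -> Mon; Compilers -> Mon; ML -> Mon.

Tue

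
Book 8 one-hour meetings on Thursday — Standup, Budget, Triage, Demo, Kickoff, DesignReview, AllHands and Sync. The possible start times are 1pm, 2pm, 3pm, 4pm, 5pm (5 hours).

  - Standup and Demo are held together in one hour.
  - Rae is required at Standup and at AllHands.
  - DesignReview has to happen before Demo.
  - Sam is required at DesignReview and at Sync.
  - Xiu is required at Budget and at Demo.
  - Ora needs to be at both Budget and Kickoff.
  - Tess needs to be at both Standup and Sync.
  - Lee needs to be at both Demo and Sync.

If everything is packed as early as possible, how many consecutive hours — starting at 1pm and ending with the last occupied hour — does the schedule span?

3 hours

The precedence chain requires at least 2 distinct hours.
Could 2 hours be enough, i.e. nothing placed later than 2pm? No: Demo must come after DesignReview (at 1pm or later) → {2pm}; DesignReview must come before Demo (at 2pm or earlier) → {1pm}; Sync can't share with DesignReview (1pm) → {2pm}; Sync can't share with Demo (2pm) → nothing is left.
So 2 hours is not enough.
3 works (last occupied hour: 3pm): for example Budget in 1pm; AllHands in 1pm; Sync in 3pm; Demo in 2pm; Triage in 1pm; DesignReview in 1pm; Standup in 2pm; Kickoff in 2pm.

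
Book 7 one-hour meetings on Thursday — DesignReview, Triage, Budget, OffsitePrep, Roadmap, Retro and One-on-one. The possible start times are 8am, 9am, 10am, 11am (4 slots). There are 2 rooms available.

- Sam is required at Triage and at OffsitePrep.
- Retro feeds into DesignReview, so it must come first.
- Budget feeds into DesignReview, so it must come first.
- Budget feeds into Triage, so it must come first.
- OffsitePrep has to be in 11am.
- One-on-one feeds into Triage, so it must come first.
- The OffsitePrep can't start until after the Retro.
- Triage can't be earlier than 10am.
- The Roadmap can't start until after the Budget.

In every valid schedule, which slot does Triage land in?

10am

Triage's window is 10am–11am.
OffsitePrep is fixed at 11am, and Triage can't share a slot with OffsitePrep.
So Triage must be 10am.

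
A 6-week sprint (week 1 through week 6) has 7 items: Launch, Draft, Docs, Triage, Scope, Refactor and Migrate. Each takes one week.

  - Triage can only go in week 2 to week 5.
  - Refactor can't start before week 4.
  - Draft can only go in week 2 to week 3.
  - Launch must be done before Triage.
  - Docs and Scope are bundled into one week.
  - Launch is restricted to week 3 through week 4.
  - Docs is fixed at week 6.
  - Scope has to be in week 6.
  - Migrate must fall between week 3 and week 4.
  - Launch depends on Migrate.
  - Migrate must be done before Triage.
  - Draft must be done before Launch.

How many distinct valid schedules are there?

6

Splitting on Draft: it can be week 2 (3), week 3 (3). Listing each branch's schedules as (Launch, Docs, Triage, Scope, Refactor, Migrate) by week number:
Draft=week 2: (4,6,5,6,4,3) (4,6,5,6,5,3) (4,6,5,6,6,3) — 3.
Draft=week 3: (4,6,5,6,4,3) (4,6,5,6,5,3) (4,6,5,6,6,3) — 3.
Summing: 3 + 3 = 6.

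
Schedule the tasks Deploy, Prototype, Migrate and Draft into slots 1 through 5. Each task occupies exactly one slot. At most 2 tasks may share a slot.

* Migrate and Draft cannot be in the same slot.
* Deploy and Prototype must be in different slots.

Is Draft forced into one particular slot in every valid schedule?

No

Draft can be 1 (e.g. Draft=1, Migrate=2, Deploy=1, Prototype=2) or 2 (e.g. Deploy=1; Migrate=1; Draft=2; Prototype=2).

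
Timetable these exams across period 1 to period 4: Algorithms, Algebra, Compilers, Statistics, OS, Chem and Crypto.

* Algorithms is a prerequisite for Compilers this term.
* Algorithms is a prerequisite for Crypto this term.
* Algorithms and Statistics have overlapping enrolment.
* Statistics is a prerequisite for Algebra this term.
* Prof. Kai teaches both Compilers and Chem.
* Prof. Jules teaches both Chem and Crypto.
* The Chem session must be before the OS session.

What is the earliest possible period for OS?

Precedence pushes OS to at least period 2.
OS at period 2 is achievable: Chem -> period 1, Algorithms -> period 1, Crypto -> period 2, Algebra -> period 3, Statistics -> period 2, OS -> period 2, Compilers -> period 2.

period 2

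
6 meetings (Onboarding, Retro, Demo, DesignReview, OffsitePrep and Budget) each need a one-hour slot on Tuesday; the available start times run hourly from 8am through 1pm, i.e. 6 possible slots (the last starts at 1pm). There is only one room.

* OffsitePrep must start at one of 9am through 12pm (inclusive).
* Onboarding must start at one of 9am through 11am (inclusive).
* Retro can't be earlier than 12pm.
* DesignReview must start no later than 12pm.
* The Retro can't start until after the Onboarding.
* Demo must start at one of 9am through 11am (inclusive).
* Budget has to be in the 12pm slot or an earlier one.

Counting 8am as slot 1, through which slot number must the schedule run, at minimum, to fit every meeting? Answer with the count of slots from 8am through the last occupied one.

6 slots

The precedence chain requires at least 2 distinct slots.
With at most 1 per slot and 6 meetings, at least 6 slots are needed.
Retro can't be placed before 12pm — that is slot 5 counting from 8am — so the schedule must run through at least 5 slots.
6 works (last occupied slot: 1pm): for example Budget -> 12pm; Onboarding -> 9am; Demo -> 10am; OffsitePrep -> 11am; Retro -> 1pm; DesignReview -> 8am.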